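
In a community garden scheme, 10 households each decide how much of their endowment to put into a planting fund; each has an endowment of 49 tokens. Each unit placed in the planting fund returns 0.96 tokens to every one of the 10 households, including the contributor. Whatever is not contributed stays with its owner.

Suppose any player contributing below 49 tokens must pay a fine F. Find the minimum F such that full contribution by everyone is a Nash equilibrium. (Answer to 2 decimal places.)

Given the others contribute fully, the best deviation is to contribute 0 (any partial contribution still incurs the fine and gives up units whose private return 0.96 is below 1).
Deviating from 49 to 0 saves 49 tokens but forfeits the deviator's share of the drop in the planting fund: 0.96 × 49 = 47.04.
So the deviation gain is 49 − 47.04 = 1.96, and the fine must be at least 1.96 tokens to wipe it out.

1.96 tokens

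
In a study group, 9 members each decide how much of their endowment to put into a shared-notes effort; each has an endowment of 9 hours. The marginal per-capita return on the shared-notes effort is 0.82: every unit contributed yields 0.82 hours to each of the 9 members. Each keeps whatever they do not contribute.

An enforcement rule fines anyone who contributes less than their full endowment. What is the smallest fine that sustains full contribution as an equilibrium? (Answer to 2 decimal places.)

1.62 hours

Given the others contribute fully, the best deviation is to contribute 0 (any partial contribution still incurs the fine and gives up units whose private return 0.82 is below 1).
Deviating from 9 to 0 saves 9 hours but forfeits the deviator's share of the drop in the shared-notes effort: 0.82 × 9 = 7.38.
So the deviation gain is 9 − 7.38 = 1.62, and the fine must be at least 1.62 hours to wipe it out.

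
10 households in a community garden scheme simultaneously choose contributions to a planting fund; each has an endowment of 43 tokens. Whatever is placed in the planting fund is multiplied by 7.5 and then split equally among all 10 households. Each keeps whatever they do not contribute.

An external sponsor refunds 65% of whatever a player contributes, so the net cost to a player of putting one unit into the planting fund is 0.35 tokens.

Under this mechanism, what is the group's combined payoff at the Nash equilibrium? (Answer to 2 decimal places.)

3504.50 tokens

Under the mechanism each unit contributed yields (7.5/10) / 0.35 = 2.1429 back to its contributor per unit of net cost, which exceeds 1, making full contribution the dominant choice for everyone.
So the Nash equilibrium is full contribution by all 10; the group earns 10 × (43 × 0.65 + 7.5 × 43) = 3504.50.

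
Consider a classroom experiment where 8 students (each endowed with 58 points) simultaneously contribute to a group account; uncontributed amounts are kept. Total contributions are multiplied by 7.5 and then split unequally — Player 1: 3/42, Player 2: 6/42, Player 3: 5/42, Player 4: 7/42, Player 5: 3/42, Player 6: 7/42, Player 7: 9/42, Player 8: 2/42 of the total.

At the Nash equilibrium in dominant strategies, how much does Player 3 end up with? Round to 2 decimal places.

265.14 points

For player j, contributing a unit is worthwhile iff 7.5 × (j's share) ≥ 1, i.e. iff j's share is at least 0.1333.
Player 2, Player 4, Player 6 and Player 7 clear that bar, contributing 58 each; the remaining 4 contribute 0. Total contributed: 232.
Player 3 keeps 58 and receives 7.5 × 232 × 5/42 = 207.14 from the group account, for a payoff of 265.14.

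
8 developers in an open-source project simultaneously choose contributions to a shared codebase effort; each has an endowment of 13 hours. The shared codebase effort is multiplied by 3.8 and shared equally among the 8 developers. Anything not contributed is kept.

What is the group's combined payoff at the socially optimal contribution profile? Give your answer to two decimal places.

Each contributed unit returns 3.800 to the group as a whole (0.4750 to each of 8 players), which exceeds 1, so the social optimum is full contribution: group total = 3.800 × 104 = 395.20.

395.20 hours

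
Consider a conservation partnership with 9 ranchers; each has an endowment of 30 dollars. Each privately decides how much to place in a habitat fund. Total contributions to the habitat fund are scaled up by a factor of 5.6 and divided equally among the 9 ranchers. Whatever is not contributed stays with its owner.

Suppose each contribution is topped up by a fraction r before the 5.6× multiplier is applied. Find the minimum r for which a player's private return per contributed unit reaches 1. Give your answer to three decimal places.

0.607

With matching at rate r, one contributed unit becomes (1 + r) in the habitat fund and returns 5.6 × (1 + r) / 9 to the contributor.
Setting this equal to 1: 1 + r = 9/5.6 = 1.6071.
So the minimum matching rate is r = 1.6071 − 1 = 0.607.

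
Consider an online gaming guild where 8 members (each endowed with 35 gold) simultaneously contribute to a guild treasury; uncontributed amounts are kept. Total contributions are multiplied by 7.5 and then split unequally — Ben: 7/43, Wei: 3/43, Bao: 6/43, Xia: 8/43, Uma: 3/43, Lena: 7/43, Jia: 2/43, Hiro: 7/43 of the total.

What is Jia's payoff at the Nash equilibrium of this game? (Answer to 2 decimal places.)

96.05 gold

Each unit j contributes comes back to j as 7.5 × (j's share), so j prefers to contribute only if that share exceeds 1/7.5 = 0.1333; otherwise keeping the unit dominates.
Ben, Bao, Xia, Lena and Hiro are above the threshold, contributing 35 each; the remaining 3 contribute 0. Total contributed: 175.
Jia keeps 35 and receives 7.5 × 175 × 2/43 = 61.05 from the guild treasury, for a payoff of 96.05.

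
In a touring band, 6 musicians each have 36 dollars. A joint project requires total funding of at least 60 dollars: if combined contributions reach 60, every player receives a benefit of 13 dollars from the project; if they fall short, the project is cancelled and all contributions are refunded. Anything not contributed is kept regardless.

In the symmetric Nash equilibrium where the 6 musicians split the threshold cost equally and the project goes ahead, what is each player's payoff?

Equal share of the threshold: 60/6 = 10.
At this profile no one gains by cutting their contribution: any cut drops the total below 60, the project is cancelled, contributions are refunded, and the deviator ends with 36, which is less than 36 − 10 + 13 = 39. Contributing more than 10 just wastes the excess. So contributing exactly 10 is a best response.
Each player's payoff: 36 − 10 + 13 = 39.

39 dollars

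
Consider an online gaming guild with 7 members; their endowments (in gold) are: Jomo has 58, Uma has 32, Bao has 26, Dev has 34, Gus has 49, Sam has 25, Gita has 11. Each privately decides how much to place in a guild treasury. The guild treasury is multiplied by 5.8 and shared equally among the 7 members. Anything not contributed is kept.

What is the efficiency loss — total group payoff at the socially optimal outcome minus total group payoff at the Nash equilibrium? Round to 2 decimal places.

The private return per contributed unit is 5.8/7 = 0.8286 < 1 for every player regardless of endowment, so the Nash equilibrium is zero contribution and the group total is Σ E_j = 58 + 32 + 26 + 34 + 49 + 25 + 11 = 235.
Each contributed unit returns 5.800 to the group, so the social optimum is full contribution by everyone: group total = 5.800 × 235 = 1363.00.
Efficiency loss = (5.800 − 1) × 235 = 1128.00.

1128.00 gold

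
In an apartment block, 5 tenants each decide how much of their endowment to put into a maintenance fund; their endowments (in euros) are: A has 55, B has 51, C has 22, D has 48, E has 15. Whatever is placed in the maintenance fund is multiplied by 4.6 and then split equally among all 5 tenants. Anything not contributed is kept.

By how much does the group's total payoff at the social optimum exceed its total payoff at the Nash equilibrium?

687.60 euros

The private return per contributed unit is 4.6/5 = 0.9200 < 1 for every player regardless of endowment, so the Nash equilibrium is zero contribution and the group total is Σ E_j = 55 + 51 + 22 + 48 + 15 = 191.
Each contributed unit returns 4.600 to the group, so the social optimum is full contribution by everyone: group total = 4.600 × 191 = 878.60.
Efficiency loss = (4.600 − 1) × 191 = 687.60.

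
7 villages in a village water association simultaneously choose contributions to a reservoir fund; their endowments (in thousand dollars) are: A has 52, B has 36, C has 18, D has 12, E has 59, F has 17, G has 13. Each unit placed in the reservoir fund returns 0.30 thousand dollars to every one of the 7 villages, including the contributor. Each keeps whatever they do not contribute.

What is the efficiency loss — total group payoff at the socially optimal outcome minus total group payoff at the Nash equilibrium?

The private return per contributed unit is 0.30 < 1 for everyone, so the Nash equilibrium is zero contribution and the group total is Σ E_j = 52 + 36 + 18 + 12 + 59 + 17 + 13 = 207.
Each contributed unit returns 2.100 to the group, so the social optimum is full contribution by everyone: group total = 2.100 × 207 = 434.70.
Efficiency loss = (2.100 − 1) × 207 = 227.70.

227.70 thousand dollars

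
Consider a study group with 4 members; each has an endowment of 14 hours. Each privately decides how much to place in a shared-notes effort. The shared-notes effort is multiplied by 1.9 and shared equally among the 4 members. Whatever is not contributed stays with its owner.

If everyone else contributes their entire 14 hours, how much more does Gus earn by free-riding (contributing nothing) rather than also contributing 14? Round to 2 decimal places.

Switching from a contribution of 14 to 0 lets Gus keep an extra 14 hours, but lowers the shared-notes effort by 14, which costs Gus their own share of that drop: 1.9/4 × 14 = 6.65.
Net gain = 14 − 6.65 = 7.35. The private return per contributed unit (0.4750) is below 1, so free-riding is indeed the best response regardless of what the others do.

7.35 hours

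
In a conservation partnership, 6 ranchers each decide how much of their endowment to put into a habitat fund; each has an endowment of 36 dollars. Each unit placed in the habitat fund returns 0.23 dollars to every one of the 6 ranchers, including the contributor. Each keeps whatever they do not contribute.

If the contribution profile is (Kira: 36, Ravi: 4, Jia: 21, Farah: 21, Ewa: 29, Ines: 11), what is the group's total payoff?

262.36 dollars

Total contributed: 36 + 4 + 21 + 21 + 29 + 11 = 122; total kept: 6 × 36 − 122 = 94.
The habitat fund pays out 0.23 × 6 × 122 = 168.36 in aggregate.
Group total = 94 + 168.36 = 262.36.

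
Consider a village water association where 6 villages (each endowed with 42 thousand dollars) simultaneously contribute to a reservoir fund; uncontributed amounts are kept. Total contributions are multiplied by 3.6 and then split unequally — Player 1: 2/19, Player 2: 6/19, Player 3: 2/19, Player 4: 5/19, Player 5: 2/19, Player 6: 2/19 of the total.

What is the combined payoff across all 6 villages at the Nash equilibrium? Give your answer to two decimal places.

Each unit j contributes comes back to j as 3.6 × (j's share), so j prefers to contribute only if that share exceeds 1/3.6 = 0.2778; otherwise keeping the unit dominates.
Only Player 2 (6/19) clears that bar, contributing 42; the remaining 5 contribute 0. Total contributed: 42.
The reservoir fund pays out 3.6 × 42 = 151.20 in total (split across the unequal shares, but the aggregate is all that matters for the group sum).
The 5 free-riders keep 42 each, adding 210. Group total = 210 + 151.20 = 361.20.

361.20 thousand dollars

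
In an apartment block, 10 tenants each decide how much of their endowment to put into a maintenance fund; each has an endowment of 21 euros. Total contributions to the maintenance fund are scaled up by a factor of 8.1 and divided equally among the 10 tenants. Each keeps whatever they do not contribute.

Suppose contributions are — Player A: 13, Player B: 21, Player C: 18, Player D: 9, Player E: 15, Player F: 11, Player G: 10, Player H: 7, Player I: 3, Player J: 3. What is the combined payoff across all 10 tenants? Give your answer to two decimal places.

991.00 euros

Total contributed: 13 + 21 + 18 + 9 + 15 + 11 + 10 + 7 + 3 + 3 = 110; total kept: 10 × 21 − 110 = 100.
The maintenance fund pays out 8.1 × 110 = 891.00 in aggregate.
Group total = 100 + 891.00 = 991.00.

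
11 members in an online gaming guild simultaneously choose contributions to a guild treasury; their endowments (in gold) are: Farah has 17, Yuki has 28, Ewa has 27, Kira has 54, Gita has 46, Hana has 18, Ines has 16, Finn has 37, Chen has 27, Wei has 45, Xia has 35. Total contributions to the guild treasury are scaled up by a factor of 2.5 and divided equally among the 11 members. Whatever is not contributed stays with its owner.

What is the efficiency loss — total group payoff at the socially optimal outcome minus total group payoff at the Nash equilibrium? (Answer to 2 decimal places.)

The private return per contributed unit is 2.5/11 = 0.2273 < 1 for every player regardless of endowment, so the Nash equilibrium is zero contribution and the group total is Σ E_j = 17 + 28 + 27 + 54 + 46 + 18 + 16 + 37 + 27 + 45 + 35 = 350.
Each contributed unit returns 2.500 to the group, so the social optimum is full contribution by everyone: group total = 2.500 × 350 = 875.00.
Efficiency loss = (2.500 − 1) × 350 = 525.00.

525.00 gold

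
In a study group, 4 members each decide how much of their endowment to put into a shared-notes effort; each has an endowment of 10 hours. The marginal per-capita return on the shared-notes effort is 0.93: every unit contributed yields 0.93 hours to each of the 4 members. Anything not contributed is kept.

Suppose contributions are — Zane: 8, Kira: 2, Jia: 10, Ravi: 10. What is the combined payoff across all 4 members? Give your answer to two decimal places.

121.60 hours

Total contributed: 8 + 2 + 10 + 10 = 30; total kept: 4 × 10 − 30 = 10.
The shared-notes effort pays out 0.93 × 4 × 30 = 111.60 in aggregate.
Group total = 10 + 111.60 = 121.60.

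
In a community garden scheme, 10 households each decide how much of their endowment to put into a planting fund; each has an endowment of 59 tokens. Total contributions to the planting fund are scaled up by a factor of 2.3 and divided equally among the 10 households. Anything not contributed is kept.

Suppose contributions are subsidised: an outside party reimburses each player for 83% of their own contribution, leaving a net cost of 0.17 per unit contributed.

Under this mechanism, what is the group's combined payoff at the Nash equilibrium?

1846.70 tokens

Under the mechanism each unit contributed yields (2.3/10) / 0.17 = 1.3529 back to its contributor per unit of net cost, which exceeds 1, making full contribution the dominant choice for everyone.
So the Nash equilibrium is full contribution by all 10; the group earns 10 × (59 × 0.83 + 2.3 × 59) = 1846.70.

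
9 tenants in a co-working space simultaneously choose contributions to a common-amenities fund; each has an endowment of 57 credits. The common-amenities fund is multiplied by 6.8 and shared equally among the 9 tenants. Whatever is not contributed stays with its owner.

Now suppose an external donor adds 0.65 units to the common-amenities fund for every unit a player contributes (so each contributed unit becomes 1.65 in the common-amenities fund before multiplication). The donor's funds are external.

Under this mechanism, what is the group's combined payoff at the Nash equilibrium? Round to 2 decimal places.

5755.86 credits

With the mechanism, a contributed unit returns 6.8 × 1.65 / 9 = 1.2467 per unit of net cost to the contributor — now above 1 — so contributing fully is weakly dominant for every player.
At the Nash equilibrium everyone contributes 57. Group total payoff = 6.8 × 1.65 × 513 = 5755.86.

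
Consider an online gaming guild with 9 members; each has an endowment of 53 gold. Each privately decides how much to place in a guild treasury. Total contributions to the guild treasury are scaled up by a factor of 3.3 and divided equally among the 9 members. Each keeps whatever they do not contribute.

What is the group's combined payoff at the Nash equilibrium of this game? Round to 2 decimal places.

477.00 gold

Each contributed unit returns 3.3/9 = 0.3667 to its contributor — below 1 — so contributing 0 is dominant for every player. At the Nash equilibrium everyone keeps their 53, and the group total is 9 × 53 = 477.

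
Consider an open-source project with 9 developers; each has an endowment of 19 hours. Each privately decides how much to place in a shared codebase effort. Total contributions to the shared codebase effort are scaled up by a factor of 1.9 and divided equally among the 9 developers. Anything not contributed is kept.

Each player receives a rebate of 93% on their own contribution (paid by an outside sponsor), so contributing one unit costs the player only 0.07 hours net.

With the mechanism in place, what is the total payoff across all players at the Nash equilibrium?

Under the mechanism each unit contributed yields (1.9/9) / 0.07 = 3.0159 back to its contributor per unit of net cost, which exceeds 1, making full contribution the dominant choice for everyone.
At the Nash equilibrium everyone contributes 19. Group total payoff = 9 × (19 × 0.93 + 1.9 × 19) = 483.93.

483.93 hours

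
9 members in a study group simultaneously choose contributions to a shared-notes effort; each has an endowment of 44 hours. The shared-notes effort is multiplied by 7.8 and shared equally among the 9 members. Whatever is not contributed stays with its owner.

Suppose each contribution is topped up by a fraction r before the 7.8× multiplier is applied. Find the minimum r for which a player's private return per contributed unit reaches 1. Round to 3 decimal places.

With matching at rate r, one contributed unit becomes (1 + r) in the shared-notes effort and returns 7.8 × (1 + r) / 9 to the contributor.
Setting this equal to 1: 1 + r = 9/7.8 = 1.1538.
So the minimum matching rate is r = 1.1538 − 1 = 0.154.

0.154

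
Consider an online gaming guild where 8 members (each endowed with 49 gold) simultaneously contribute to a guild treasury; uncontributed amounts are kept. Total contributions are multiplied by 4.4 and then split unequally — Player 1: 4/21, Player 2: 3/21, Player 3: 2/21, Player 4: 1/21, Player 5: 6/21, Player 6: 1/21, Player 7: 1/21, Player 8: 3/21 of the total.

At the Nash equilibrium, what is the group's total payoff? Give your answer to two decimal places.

For player j, contributing a unit is worthwhile iff 4.4 × (j's share) ≥ 1, i.e. iff j's share is at least 0.2273.
Player 5 alone (share 6/21) is above the threshold, contributing 49; the remaining 7 contribute 0. Total contributed: 49.
The guild treasury pays out 4.4 × 49 = 215.60 in total (split across the unequal shares, but the aggregate is all that matters for the group sum).
The 7 free-riders keep 49 each, adding 343. Group total = 343 + 215.60 = 558.60.

558.60 gold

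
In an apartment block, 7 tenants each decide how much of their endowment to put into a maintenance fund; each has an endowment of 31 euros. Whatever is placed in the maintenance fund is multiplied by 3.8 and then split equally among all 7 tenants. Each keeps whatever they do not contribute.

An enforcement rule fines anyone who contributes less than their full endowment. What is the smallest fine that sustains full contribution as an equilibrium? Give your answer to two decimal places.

14.17 euros

Given the others contribute fully, the best deviation is to contribute 0 (any partial contribution still incurs the fine and gives up units whose private return 0.5429 is below 1).
Deviating from 31 to 0 saves 31 euros but forfeits the deviator's share of the drop in the maintenance fund: 3.8/7 × 31 = 16.83.
So the deviation gain is 31 − 16.83 = 14.17, and the fine must be at least 14.17 euros to wipe it out.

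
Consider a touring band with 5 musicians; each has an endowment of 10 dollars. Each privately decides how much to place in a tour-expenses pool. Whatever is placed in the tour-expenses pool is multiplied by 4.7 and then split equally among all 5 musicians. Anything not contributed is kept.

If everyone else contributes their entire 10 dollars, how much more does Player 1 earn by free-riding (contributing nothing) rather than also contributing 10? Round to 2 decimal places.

0.60 dollars

Switching from a contribution of 10 to 0 lets Player 1 keep an extra 10 dollars, but lowers the tour-expenses pool by 10, which costs Player 1 their own share of that drop: 4.7/5 × 10 = 9.40.
Net gain = 10 − 9.40 = 0.60. The private return per contributed unit (0.9400) is below 1, so free-riding is indeed the best response regardless of what the others do.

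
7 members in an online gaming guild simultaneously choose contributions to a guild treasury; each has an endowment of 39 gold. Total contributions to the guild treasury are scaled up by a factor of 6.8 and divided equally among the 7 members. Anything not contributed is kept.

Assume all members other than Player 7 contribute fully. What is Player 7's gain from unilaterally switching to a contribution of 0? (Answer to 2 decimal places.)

1.11 gold

Switching from a contribution of 39 to 0 lets Player 7 keep an extra 39 gold, but lowers the guild treasury by 39, which costs Player 7 their own share of that drop: 6.8/7 × 39 = 37.89.
Net gain = 39 − 37.89 = 1.11. The private return per contributed unit (0.9714) is below 1, so free-riding is indeed the best response regardless of what the others do.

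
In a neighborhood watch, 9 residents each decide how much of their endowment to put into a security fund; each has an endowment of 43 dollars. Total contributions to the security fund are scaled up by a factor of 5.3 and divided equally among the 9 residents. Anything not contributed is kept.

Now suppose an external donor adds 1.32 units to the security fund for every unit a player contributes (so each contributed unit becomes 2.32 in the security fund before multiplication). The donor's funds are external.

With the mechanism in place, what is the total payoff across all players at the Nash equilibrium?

With the mechanism, a contributed unit returns 5.3 × 2.32 / 9 = 1.3662 per unit of net cost to the contributor — now above 1 — so contributing fully is weakly dominant for every player.
At the Nash equilibrium everyone contributes 43. Group total payoff = 5.3 × 2.32 × 387 = 4758.55.

4758.55 dollars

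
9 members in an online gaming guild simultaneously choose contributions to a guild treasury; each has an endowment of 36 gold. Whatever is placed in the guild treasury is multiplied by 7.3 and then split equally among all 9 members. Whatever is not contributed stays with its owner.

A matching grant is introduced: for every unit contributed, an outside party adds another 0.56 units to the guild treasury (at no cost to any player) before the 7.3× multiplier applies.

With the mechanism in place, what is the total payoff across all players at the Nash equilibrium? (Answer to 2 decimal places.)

3689.71 gold

With the mechanism, a contributed unit returns 7.3 × 1.56 / 9 = 1.2653 per unit of net cost to the contributor — now above 1 — so contributing fully is weakly dominant for every player.
So the Nash equilibrium is full contribution by all 9; the group earns 7.3 × 1.56 × 324 = 3689.71.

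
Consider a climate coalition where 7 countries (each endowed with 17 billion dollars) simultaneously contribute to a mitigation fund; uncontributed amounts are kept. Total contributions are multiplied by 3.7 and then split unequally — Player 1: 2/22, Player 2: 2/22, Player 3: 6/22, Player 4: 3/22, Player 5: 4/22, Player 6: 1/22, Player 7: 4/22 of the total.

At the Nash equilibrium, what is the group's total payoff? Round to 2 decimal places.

164.90 billion dollars

For player j, contributing a unit is worthwhile iff 3.7 × (j's share) ≥ 1, i.e. iff j's share is at least 0.2703.
Player 3 alone (share 6/22) is above the threshold, contributing 17; the remaining 6 contribute 0. Total contributed: 17.
The mitigation fund pays out 3.7 × 17 = 62.90 in total (split across the unequal shares, but the aggregate is all that matters for the group sum).
The 6 free-riders keep 17 each, adding 102. Group total = 102 + 62.90 = 164.90.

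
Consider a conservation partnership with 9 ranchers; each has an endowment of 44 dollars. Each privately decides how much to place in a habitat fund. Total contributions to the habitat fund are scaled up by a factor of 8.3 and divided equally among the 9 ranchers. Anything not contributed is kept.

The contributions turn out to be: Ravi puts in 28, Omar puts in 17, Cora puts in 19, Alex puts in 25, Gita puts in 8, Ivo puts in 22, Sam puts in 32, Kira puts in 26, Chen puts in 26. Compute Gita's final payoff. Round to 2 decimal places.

223.21 dollars

Total contributed: 28 + 17 + 19 + 25 + 8 + 22 + 32 + 26 + 26 = 203.
Each receives 8.3 × 203 / 9 = 187.21 from the habitat fund.
Gita keeps 44 − 8 = 36, so Gita's payoff is 36 + 187.21 = 223.21.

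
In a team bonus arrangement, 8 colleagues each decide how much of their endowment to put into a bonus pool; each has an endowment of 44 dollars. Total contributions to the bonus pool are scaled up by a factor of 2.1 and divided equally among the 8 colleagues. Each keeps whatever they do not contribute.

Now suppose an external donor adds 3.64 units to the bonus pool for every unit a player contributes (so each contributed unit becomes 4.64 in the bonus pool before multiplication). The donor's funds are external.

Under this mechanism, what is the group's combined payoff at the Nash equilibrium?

3429.89 dollars

The effective private return per unit is now 2.1 × 4.64 / 8 = 1.2180 > 1, so every player's dominant strategy flips to full contribution.
At the Nash equilibrium everyone contributes 44. Group total payoff = 2.1 × 4.64 × 352 = 3429.89.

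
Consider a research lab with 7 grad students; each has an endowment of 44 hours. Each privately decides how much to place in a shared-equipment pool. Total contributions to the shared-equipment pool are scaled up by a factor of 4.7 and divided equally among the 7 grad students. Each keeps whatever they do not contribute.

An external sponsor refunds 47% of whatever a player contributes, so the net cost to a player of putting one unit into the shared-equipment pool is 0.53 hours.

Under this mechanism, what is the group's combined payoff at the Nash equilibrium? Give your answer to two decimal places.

Under the mechanism each unit contributed yields (4.7/7) / 0.53 = 1.2668 back to its contributor per unit of net cost, which exceeds 1, making full contribution the dominant choice for everyone.
At the Nash equilibrium everyone contributes 44. Group total payoff = 7 × (44 × 0.47 + 4.7 × 44) = 1592.36.

1592.36 hours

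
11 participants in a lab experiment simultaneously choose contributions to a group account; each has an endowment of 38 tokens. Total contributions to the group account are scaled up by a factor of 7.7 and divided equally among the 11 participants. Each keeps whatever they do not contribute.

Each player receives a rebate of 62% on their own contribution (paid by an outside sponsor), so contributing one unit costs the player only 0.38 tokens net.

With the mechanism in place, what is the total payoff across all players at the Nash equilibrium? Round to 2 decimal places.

3477.76 tokens

With the mechanism, a contributed unit returns (7.7/11) / 0.38 = 1.8421 per unit of net cost to the contributor — now above 1 — so contributing fully is weakly dominant for every player.
At the Nash equilibrium everyone contributes 38. Group total payoff = 11 × (38 × 0.62 + 7.7 × 38) = 3477.76.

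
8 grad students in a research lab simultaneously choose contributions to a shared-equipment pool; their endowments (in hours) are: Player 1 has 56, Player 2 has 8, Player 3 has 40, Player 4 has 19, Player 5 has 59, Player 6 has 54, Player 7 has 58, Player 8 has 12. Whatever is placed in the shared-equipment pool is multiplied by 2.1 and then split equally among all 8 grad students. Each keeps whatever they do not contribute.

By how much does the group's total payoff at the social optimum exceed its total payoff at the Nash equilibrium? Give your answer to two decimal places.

The private return per contributed unit is 2.1/8 = 0.2625 < 1 for every player regardless of endowment, so the Nash equilibrium is zero contribution and the group total is Σ E_j = 56 + 8 + 40 + 19 + 59 + 54 + 58 + 12 = 306.
Each contributed unit returns 2.100 to the group, so the social optimum is full contribution by everyone: group total = 2.100 × 306 = 642.60.
Efficiency loss = (2.100 − 1) × 306 = 336.60.

336.60 hours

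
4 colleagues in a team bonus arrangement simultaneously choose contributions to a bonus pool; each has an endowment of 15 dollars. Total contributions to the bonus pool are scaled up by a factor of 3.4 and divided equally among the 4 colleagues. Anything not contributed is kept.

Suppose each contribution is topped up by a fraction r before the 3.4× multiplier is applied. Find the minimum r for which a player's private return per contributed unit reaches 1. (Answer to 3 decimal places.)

0.176

With matching at rate r, one contributed unit becomes (1 + r) in the bonus pool and returns 3.4 × (1 + r) / 4 to the contributor.
Setting this equal to 1: 1 + r = 4/3.4 = 1.1765.
So the minimum matching rate is r = 1.1765 − 1 = 0.176.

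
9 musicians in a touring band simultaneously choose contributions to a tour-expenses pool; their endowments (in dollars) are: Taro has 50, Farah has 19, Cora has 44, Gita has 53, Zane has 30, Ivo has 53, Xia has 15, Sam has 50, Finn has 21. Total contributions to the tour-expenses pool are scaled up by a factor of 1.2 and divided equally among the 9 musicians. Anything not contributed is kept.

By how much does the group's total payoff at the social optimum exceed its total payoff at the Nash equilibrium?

The private return per contributed unit is 1.2/9 = 0.1333 < 1 for every player regardless of endowment, so the Nash equilibrium is zero contribution and the group total is Σ E_j = 50 + 19 + 44 + 53 + 30 + 53 + 15 + 50 + 21 = 335.
Each contributed unit returns 1.200 to the group, so the social optimum is full contribution by everyone: group total = 1.200 × 335 = 402.00.
Efficiency loss = (1.200 − 1) × 335 = 67.00.

67.00 dollars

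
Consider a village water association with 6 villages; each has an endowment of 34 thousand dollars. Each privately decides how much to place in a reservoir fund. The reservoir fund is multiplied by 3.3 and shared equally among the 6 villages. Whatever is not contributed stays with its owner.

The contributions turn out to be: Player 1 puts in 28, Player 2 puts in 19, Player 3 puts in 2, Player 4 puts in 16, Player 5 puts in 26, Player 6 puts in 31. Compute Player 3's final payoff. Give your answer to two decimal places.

Total contributed: 28 + 19 + 2 + 16 + 26 + 31 = 122.
Each receives 3.3 × 122 / 6 = 67.10 from the reservoir fund.
Player 3 keeps 34 − 2 = 32, so Player 3's payoff is 32 + 67.10 = 99.10.

99.10 thousand dollars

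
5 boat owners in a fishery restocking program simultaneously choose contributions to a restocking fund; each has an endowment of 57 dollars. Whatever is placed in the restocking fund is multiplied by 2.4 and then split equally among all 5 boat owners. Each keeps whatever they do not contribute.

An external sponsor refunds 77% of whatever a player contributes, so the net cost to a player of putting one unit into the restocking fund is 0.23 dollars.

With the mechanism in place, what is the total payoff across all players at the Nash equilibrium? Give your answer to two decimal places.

With the mechanism, a contributed unit returns (2.4/5) / 0.23 = 2.0870 per unit of net cost to the contributor — now above 1 — so contributing fully is weakly dominant for every player.
At the Nash equilibrium everyone contributes 57. Group total payoff = 5 × (57 × 0.77 + 2.4 × 57) = 903.45.

903.45 dollars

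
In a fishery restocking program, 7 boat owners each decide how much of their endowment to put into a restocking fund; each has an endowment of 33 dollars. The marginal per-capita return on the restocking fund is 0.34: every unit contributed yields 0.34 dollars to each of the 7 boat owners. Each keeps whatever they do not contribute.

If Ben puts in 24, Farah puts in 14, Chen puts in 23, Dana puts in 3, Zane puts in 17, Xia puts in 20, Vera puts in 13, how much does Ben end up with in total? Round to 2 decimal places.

47.76 dollars

Total contributed: 24 + 14 + 23 + 3 + 17 + 20 + 13 = 114.
Each receives 0.34 × 114 = 38.76 from the restocking fund.
Ben keeps 33 − 24 = 9, so Ben's payoff is 9 + 38.76 = 47.76.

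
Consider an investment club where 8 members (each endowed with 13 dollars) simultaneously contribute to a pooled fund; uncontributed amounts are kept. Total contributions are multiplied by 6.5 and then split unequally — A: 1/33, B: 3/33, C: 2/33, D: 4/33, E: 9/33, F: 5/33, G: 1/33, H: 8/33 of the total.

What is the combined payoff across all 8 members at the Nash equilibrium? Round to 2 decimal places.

247.00 dollars

A player with share s gets back 6.5·s per unit contributed, so full contribution is dominant for anyone with s > 1/6.5 = 0.1538 and zero contribution is dominant for anyone below.
E and H clear that bar, contributing 13 each; the remaining 6 contribute 0. Total contributed: 26.
The pooled fund pays out 6.5 × 26 = 169.00 in total (split across the unequal shares, but the aggregate is all that matters for the group sum).
The 6 free-riders keep 13 each, adding 78. Group total = 78 + 169.00 = 247.00.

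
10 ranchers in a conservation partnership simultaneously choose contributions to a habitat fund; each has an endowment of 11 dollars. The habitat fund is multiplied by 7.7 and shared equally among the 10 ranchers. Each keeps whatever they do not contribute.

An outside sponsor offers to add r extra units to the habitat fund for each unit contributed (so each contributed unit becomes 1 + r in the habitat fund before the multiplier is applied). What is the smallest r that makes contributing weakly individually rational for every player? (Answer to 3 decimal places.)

With matching at rate r, one contributed unit becomes (1 + r) in the habitat fund and returns 7.7 × (1 + r) / 10 to the contributor.
Setting this equal to 1: 1 + r = 10/7.7 = 1.2987.
So the minimum matching rate is r = 1.2987 − 1 = 0.299.

0.299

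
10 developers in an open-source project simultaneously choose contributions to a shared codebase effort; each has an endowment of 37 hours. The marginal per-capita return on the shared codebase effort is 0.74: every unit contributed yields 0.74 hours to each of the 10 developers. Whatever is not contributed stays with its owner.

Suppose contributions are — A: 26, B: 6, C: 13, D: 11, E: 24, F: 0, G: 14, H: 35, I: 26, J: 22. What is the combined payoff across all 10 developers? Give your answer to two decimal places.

1502.80 hours

Total contributed: 26 + 6 + 13 + 11 + 24 + 0 + 14 + 35 + 26 + 22 = 177; total kept: 10 × 37 − 177 = 193.
The shared codebase effort pays out 0.74 × 10 × 177 = 1309.80 in aggregate.
Group total = 193 + 1309.80 = 1502.80.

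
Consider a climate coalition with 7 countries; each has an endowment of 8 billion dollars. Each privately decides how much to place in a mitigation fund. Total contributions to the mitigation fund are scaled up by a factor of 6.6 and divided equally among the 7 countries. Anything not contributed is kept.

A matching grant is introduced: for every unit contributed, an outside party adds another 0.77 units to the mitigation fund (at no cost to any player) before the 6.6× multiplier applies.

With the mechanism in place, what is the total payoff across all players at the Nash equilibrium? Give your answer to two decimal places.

Under the mechanism each unit contributed yields 6.6 × 1.77 / 7 = 1.6689 back to its contributor per unit of net cost, which exceeds 1, making full contribution the dominant choice for everyone.
So the Nash equilibrium is full contribution by all 7; the group earns 6.6 × 1.77 × 56 = 654.19.

654.19 billion dollars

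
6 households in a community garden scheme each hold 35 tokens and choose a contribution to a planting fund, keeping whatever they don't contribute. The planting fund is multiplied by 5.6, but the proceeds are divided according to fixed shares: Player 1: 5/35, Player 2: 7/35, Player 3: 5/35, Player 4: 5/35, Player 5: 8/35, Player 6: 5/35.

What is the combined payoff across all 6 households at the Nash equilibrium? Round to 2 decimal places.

532.00 tokens

A player with share s gets back 5.6·s per unit contributed, so full contribution is dominant for anyone with s > 1/5.6 = 0.1786 and zero contribution is dominant for anyone below.
Player 2 and Player 5 are above the threshold, contributing 35 each; the remaining 4 contribute 0. Total contributed: 70.
The planting fund pays out 5.6 × 70 = 392.00 in total (split across the unequal shares, but the aggregate is all that matters for the group sum).
The 4 free-riders keep 35 each, adding 140. Group total = 140 + 392.00 = 532.00.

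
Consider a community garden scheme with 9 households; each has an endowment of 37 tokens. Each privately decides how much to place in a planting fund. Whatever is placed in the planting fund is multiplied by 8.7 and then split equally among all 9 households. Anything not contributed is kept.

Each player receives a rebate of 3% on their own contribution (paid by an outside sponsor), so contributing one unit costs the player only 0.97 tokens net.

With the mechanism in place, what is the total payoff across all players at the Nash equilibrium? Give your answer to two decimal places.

333.00 tokens

The effective private return is (8.7/9) / 0.97 = 0.9966, which is still under 1, so the mechanism doesn't change anyone's dominant strategy: zero contribution.
Everyone keeps their endowment and the group total is 9 × 37 = 333.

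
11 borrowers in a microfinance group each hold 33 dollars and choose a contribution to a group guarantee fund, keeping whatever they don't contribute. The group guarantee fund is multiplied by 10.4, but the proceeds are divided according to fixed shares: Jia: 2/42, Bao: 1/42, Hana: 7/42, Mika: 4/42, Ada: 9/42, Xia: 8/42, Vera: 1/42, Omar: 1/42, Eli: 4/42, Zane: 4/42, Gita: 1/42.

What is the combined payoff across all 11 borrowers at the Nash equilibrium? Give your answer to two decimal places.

1293.60 dollars

Each unit j contributes comes back to j as 10.4 × (j's share), so j prefers to contribute only if that share exceeds 1/10.4 = 0.0962; otherwise keeping the unit dominates.
The shares above 0.0962 belong to Hana, Ada and Xia, contributing 33 each; the remaining 8 contribute 0. Total contributed: 99.
The group guarantee fund pays out 10.4 × 99 = 1029.60 in total (split across the unequal shares, but the aggregate is all that matters for the group sum).
The 8 free-riders keep 33 each, adding 264. Group total = 264 + 1029.60 = 1293.60.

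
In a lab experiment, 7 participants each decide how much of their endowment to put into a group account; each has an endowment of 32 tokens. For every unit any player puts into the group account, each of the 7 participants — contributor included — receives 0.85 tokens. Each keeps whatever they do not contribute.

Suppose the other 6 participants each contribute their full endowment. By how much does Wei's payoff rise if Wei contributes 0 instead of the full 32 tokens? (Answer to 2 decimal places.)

4.80 tokens

Switching from a contribution of 32 to 0 lets Wei keep an extra 32 tokens, but lowers the group account by 32, which costs Wei their own share of that drop: 0.85 × 32 = 27.20.
Net gain = 32 − 27.20 = 4.80. The private return per contributed unit (0.85) is below 1, so free-riding is indeed the best response regardless of what the others do.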